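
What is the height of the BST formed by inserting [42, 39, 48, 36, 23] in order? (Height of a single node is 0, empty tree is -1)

Insertion order: [42, 39, 48, 36, 23]
Tree (level-order array): [42, 39, 48, 36, None, None, None, 23]
Compute height bottom-up (empty subtree = -1):
  height(23) = 1 + max(-1, -1) = 0
  height(36) = 1 + max(0, -1) = 1
  height(39) = 1 + max(1, -1) = 2
  height(48) = 1 + max(-1, -1) = 0
  height(42) = 1 + max(2, 0) = 3
Height = 3


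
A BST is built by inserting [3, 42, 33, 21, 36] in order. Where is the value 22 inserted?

Starting tree (level order): [3, None, 42, 33, None, 21, 36]
Insertion path: 3 -> 42 -> 33 -> 21
Result: insert 22 as right child of 21
Final tree (level order): [3, None, 42, 33, None, 21, 36, None, 22]


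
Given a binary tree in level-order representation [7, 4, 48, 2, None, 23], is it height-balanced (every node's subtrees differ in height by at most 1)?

Tree (level-order array): [7, 4, 48, 2, None, 23]
Definition: a tree is height-balanced if, at every node, |h(left) - h(right)| <= 1 (empty subtree has height -1).
Bottom-up per-node check:
  node 2: h_left=-1, h_right=-1, diff=0 [OK], height=0
  node 4: h_left=0, h_right=-1, diff=1 [OK], height=1
  node 23: h_left=-1, h_right=-1, diff=0 [OK], height=0
  node 48: h_left=0, h_right=-1, diff=1 [OK], height=1
  node 7: h_left=1, h_right=1, diff=0 [OK], height=2
All nodes satisfy the balance condition.
Result: Balanced


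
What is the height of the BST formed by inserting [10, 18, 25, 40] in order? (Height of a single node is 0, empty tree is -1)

Insertion order: [10, 18, 25, 40]
Tree (level-order array): [10, None, 18, None, 25, None, 40]
Compute height bottom-up (empty subtree = -1):
  height(40) = 1 + max(-1, -1) = 0
  height(25) = 1 + max(-1, 0) = 1
  height(18) = 1 + max(-1, 1) = 2
  height(10) = 1 + max(-1, 2) = 3
Height = 3


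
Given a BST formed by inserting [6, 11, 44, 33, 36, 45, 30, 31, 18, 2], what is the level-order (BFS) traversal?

Tree insertion order: [6, 11, 44, 33, 36, 45, 30, 31, 18, 2]
Tree (level-order array): [6, 2, 11, None, None, None, 44, 33, 45, 30, 36, None, None, 18, 31]
BFS from the root, enqueuing left then right child of each popped node:
  queue [6] -> pop 6, enqueue [2, 11], visited so far: [6]
  queue [2, 11] -> pop 2, enqueue [none], visited so far: [6, 2]
  queue [11] -> pop 11, enqueue [44], visited so far: [6, 2, 11]
  queue [44] -> pop 44, enqueue [33, 45], visited so far: [6, 2, 11, 44]
  queue [33, 45] -> pop 33, enqueue [30, 36], visited so far: [6, 2, 11, 44, 33]
  queue [45, 30, 36] -> pop 45, enqueue [none], visited so far: [6, 2, 11, 44, 33, 45]
  queue [30, 36] -> pop 30, enqueue [18, 31], visited so far: [6, 2, 11, 44, 33, 45, 30]
  queue [36, 18, 31] -> pop 36, enqueue [none], visited so far: [6, 2, 11, 44, 33, 45, 30, 36]
  queue [18, 31] -> pop 18, enqueue [none], visited so far: [6, 2, 11, 44, 33, 45, 30, 36, 18]
  queue [31] -> pop 31, enqueue [none], visited so far: [6, 2, 11, 44, 33, 45, 30, 36, 18, 31]
Result: [6, 2, 11, 44, 33, 45, 30, 36, 18, 31]


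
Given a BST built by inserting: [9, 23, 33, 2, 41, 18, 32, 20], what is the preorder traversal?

Tree insertion order: [9, 23, 33, 2, 41, 18, 32, 20]
Tree (level-order array): [9, 2, 23, None, None, 18, 33, None, 20, 32, 41]
Preorder traversal: [9, 2, 23, 18, 20, 33, 32, 41]


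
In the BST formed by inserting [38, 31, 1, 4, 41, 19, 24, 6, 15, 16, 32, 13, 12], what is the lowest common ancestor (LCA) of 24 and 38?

Tree insertion order: [38, 31, 1, 4, 41, 19, 24, 6, 15, 16, 32, 13, 12]
Tree (level-order array): [38, 31, 41, 1, 32, None, None, None, 4, None, None, None, 19, 6, 24, None, 15, None, None, 13, 16, 12]
In a BST, the LCA of p=24, q=38 is the first node v on the
root-to-leaf path with p <= v <= q (go left if both < v, right if both > v).
Walk from root:
  at 38: 24 <= 38 <= 38, this is the LCA
LCA = 38


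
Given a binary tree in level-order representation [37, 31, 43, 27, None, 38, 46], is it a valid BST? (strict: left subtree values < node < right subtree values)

Level-order array: [37, 31, 43, 27, None, 38, 46]
Validate using subtree bounds (lo, hi): at each node, require lo < value < hi,
then recurse left with hi=value and right with lo=value.
Preorder trace (stopping at first violation):
  at node 37 with bounds (-inf, +inf): OK
  at node 31 with bounds (-inf, 37): OK
  at node 27 with bounds (-inf, 31): OK
  at node 43 with bounds (37, +inf): OK
  at node 38 with bounds (37, 43): OK
  at node 46 with bounds (43, +inf): OK
No violation found at any node.
Result: Valid BST


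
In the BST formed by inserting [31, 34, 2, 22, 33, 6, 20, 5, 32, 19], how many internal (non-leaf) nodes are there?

Tree built from: [31, 34, 2, 22, 33, 6, 20, 5, 32, 19]
Tree (level-order array): [31, 2, 34, None, 22, 33, None, 6, None, 32, None, 5, 20, None, None, None, None, 19]
Rule: An internal node has at least one child.
Per-node child counts:
  node 31: 2 child(ren)
  node 2: 1 child(ren)
  node 22: 1 child(ren)
  node 6: 2 child(ren)
  node 5: 0 child(ren)
  node 20: 1 child(ren)
  node 19: 0 child(ren)
  node 34: 1 child(ren)
  node 33: 1 child(ren)
  node 32: 0 child(ren)
Matching nodes: [31, 2, 22, 6, 20, 34, 33]
Count of internal (non-leaf) nodes: 7


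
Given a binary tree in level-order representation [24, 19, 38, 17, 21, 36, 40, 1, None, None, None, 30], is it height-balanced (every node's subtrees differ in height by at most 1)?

Tree (level-order array): [24, 19, 38, 17, 21, 36, 40, 1, None, None, None, 30]
Definition: a tree is height-balanced if, at every node, |h(left) - h(right)| <= 1 (empty subtree has height -1).
Bottom-up per-node check:
  node 1: h_left=-1, h_right=-1, diff=0 [OK], height=0
  node 17: h_left=0, h_right=-1, diff=1 [OK], height=1
  node 21: h_left=-1, h_right=-1, diff=0 [OK], height=0
  node 19: h_left=1, h_right=0, diff=1 [OK], height=2
  node 30: h_left=-1, h_right=-1, diff=0 [OK], height=0
  node 36: h_left=0, h_right=-1, diff=1 [OK], height=1
  node 40: h_left=-1, h_right=-1, diff=0 [OK], height=0
  node 38: h_left=1, h_right=0, diff=1 [OK], height=2
  node 24: h_left=2, h_right=2, diff=0 [OK], height=3
All nodes satisfy the balance condition.
Result: Balanced


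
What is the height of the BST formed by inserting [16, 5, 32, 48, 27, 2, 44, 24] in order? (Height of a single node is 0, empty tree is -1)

Insertion order: [16, 5, 32, 48, 27, 2, 44, 24]
Tree (level-order array): [16, 5, 32, 2, None, 27, 48, None, None, 24, None, 44]
Compute height bottom-up (empty subtree = -1):
  height(2) = 1 + max(-1, -1) = 0
  height(5) = 1 + max(0, -1) = 1
  height(24) = 1 + max(-1, -1) = 0
  height(27) = 1 + max(0, -1) = 1
  height(44) = 1 + max(-1, -1) = 0
  height(48) = 1 + max(0, -1) = 1
  height(32) = 1 + max(1, 1) = 2
  height(16) = 1 + max(1, 2) = 3
Height = 3


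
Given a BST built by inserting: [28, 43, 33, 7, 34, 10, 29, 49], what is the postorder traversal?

Tree insertion order: [28, 43, 33, 7, 34, 10, 29, 49]
Tree (level-order array): [28, 7, 43, None, 10, 33, 49, None, None, 29, 34]
Postorder traversal: [10, 7, 29, 34, 33, 49, 43, 28]


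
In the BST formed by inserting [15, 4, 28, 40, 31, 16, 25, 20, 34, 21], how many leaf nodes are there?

Tree built from: [15, 4, 28, 40, 31, 16, 25, 20, 34, 21]
Tree (level-order array): [15, 4, 28, None, None, 16, 40, None, 25, 31, None, 20, None, None, 34, None, 21]
Rule: A leaf has 0 children.
Per-node child counts:
  node 15: 2 child(ren)
  node 4: 0 child(ren)
  node 28: 2 child(ren)
  node 16: 1 child(ren)
  node 25: 1 child(ren)
  node 20: 1 child(ren)
  node 21: 0 child(ren)
  node 40: 1 child(ren)
  node 31: 1 child(ren)
  node 34: 0 child(ren)
Matching nodes: [4, 21, 34]
Count of leaf nodes: 3


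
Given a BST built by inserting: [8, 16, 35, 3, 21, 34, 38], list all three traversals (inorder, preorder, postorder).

Tree insertion order: [8, 16, 35, 3, 21, 34, 38]
Tree (level-order array): [8, 3, 16, None, None, None, 35, 21, 38, None, 34]
Inorder (L, root, R): [3, 8, 16, 21, 34, 35, 38]
Preorder (root, L, R): [8, 3, 16, 35, 21, 34, 38]
Postorder (L, R, root): [3, 34, 21, 38, 35, 16, 8]


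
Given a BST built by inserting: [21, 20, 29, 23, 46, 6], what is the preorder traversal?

Tree insertion order: [21, 20, 29, 23, 46, 6]
Tree (level-order array): [21, 20, 29, 6, None, 23, 46]
Preorder traversal: [21, 20, 6, 29, 23, 46]


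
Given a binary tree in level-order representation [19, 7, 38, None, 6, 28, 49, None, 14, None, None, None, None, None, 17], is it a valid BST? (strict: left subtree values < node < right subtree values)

Level-order array: [19, 7, 38, None, 6, 28, 49, None, 14, None, None, None, None, None, 17]
Validate using subtree bounds (lo, hi): at each node, require lo < value < hi,
then recurse left with hi=value and right with lo=value.
Preorder trace (stopping at first violation):
  at node 19 with bounds (-inf, +inf): OK
  at node 7 with bounds (-inf, 19): OK
  at node 6 with bounds (7, 19): VIOLATION
Node 6 violates its bound: not (7 < 6 < 19).
Result: Not a valid BST


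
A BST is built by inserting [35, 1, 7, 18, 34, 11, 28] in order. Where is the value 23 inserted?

Starting tree (level order): [35, 1, None, None, 7, None, 18, 11, 34, None, None, 28]
Insertion path: 35 -> 1 -> 7 -> 18 -> 34 -> 28
Result: insert 23 as left child of 28
Final tree (level order): [35, 1, None, None, 7, None, 18, 11, 34, None, None, 28, None, 23]


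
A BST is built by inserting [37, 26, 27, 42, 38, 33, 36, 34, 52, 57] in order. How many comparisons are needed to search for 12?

Search path for 12: 37 -> 26
Found: False
Comparisons: 2


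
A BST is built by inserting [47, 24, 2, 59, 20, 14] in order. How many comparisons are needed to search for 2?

Search path for 2: 47 -> 24 -> 2
Found: True
Comparisons: 3


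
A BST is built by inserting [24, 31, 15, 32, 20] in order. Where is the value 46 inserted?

Starting tree (level order): [24, 15, 31, None, 20, None, 32]
Insertion path: 24 -> 31 -> 32
Result: insert 46 as right child of 32
Final tree (level order): [24, 15, 31, None, 20, None, 32, None, None, None, 46]


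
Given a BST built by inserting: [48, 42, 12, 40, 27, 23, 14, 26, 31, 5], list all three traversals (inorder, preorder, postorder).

Tree insertion order: [48, 42, 12, 40, 27, 23, 14, 26, 31, 5]
Tree (level-order array): [48, 42, None, 12, None, 5, 40, None, None, 27, None, 23, 31, 14, 26]
Inorder (L, root, R): [5, 12, 14, 23, 26, 27, 31, 40, 42, 48]
Preorder (root, L, R): [48, 42, 12, 5, 40, 27, 23, 14, 26, 31]
Postorder (L, R, root): [5, 14, 26, 23, 31, 27, 40, 12, 42, 48]


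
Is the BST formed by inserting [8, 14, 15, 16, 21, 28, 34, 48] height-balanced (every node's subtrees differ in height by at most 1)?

Tree (level-order array): [8, None, 14, None, 15, None, 16, None, 21, None, 28, None, 34, None, 48]
Definition: a tree is height-balanced if, at every node, |h(left) - h(right)| <= 1 (empty subtree has height -1).
Bottom-up per-node check:
  node 48: h_left=-1, h_right=-1, diff=0 [OK], height=0
  node 34: h_left=-1, h_right=0, diff=1 [OK], height=1
  node 28: h_left=-1, h_right=1, diff=2 [FAIL (|-1-1|=2 > 1)], height=2
  node 21: h_left=-1, h_right=2, diff=3 [FAIL (|-1-2|=3 > 1)], height=3
  node 16: h_left=-1, h_right=3, diff=4 [FAIL (|-1-3|=4 > 1)], height=4
  node 15: h_left=-1, h_right=4, diff=5 [FAIL (|-1-4|=5 > 1)], height=5
  node 14: h_left=-1, h_right=5, diff=6 [FAIL (|-1-5|=6 > 1)], height=6
  node 8: h_left=-1, h_right=6, diff=7 [FAIL (|-1-6|=7 > 1)], height=7
Node 28 violates the condition: |-1 - 1| = 2 > 1.
Result: Not balanced


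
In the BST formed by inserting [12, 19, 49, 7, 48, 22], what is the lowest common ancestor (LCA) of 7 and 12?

Tree insertion order: [12, 19, 49, 7, 48, 22]
Tree (level-order array): [12, 7, 19, None, None, None, 49, 48, None, 22]
In a BST, the LCA of p=7, q=12 is the first node v on the
root-to-leaf path with p <= v <= q (go left if both < v, right if both > v).
Walk from root:
  at 12: 7 <= 12 <= 12, this is the LCA
LCA = 12


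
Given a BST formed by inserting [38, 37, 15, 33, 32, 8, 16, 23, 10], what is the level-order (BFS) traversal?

Tree insertion order: [38, 37, 15, 33, 32, 8, 16, 23, 10]
Tree (level-order array): [38, 37, None, 15, None, 8, 33, None, 10, 32, None, None, None, 16, None, None, 23]
BFS from the root, enqueuing left then right child of each popped node:
  queue [38] -> pop 38, enqueue [37], visited so far: [38]
  queue [37] -> pop 37, enqueue [15], visited so far: [38, 37]
  queue [15] -> pop 15, enqueue [8, 33], visited so far: [38, 37, 15]
  queue [8, 33] -> pop 8, enqueue [10], visited so far: [38, 37, 15, 8]
  queue [33, 10] -> pop 33, enqueue [32], visited so far: [38, 37, 15, 8, 33]
  queue [10, 32] -> pop 10, enqueue [none], visited so far: [38, 37, 15, 8, 33, 10]
  queue [32] -> pop 32, enqueue [16], visited so far: [38, 37, 15, 8, 33, 10, 32]
  queue [16] -> pop 16, enqueue [23], visited so far: [38, 37, 15, 8, 33, 10, 32, 16]
  queue [23] -> pop 23, enqueue [none], visited so far: [38, 37, 15, 8, 33, 10, 32, 16, 23]
Result: [38, 37, 15, 8, 33, 10, 32, 16, 23]


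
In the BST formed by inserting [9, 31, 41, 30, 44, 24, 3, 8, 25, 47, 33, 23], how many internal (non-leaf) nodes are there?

Tree built from: [9, 31, 41, 30, 44, 24, 3, 8, 25, 47, 33, 23]
Tree (level-order array): [9, 3, 31, None, 8, 30, 41, None, None, 24, None, 33, 44, 23, 25, None, None, None, 47]
Rule: An internal node has at least one child.
Per-node child counts:
  node 9: 2 child(ren)
  node 3: 1 child(ren)
  node 8: 0 child(ren)
  node 31: 2 child(ren)
  node 30: 1 child(ren)
  node 24: 2 child(ren)
  node 23: 0 child(ren)
  node 25: 0 child(ren)
  node 41: 2 child(ren)
  node 33: 0 child(ren)
  node 44: 1 child(ren)
  node 47: 0 child(ren)
Matching nodes: [9, 3, 31, 30, 24, 41, 44]
Count of internal (non-leaf) nodes: 7


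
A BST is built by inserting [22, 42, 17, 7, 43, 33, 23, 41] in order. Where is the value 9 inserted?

Starting tree (level order): [22, 17, 42, 7, None, 33, 43, None, None, 23, 41]
Insertion path: 22 -> 17 -> 7
Result: insert 9 as right child of 7
Final tree (level order): [22, 17, 42, 7, None, 33, 43, None, 9, 23, 41]


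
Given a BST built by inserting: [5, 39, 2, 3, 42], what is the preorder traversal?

Tree insertion order: [5, 39, 2, 3, 42]
Tree (level-order array): [5, 2, 39, None, 3, None, 42]
Preorder traversal: [5, 2, 3, 39, 42]


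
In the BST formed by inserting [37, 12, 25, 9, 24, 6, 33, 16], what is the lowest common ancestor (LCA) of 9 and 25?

Tree insertion order: [37, 12, 25, 9, 24, 6, 33, 16]
Tree (level-order array): [37, 12, None, 9, 25, 6, None, 24, 33, None, None, 16]
In a BST, the LCA of p=9, q=25 is the first node v on the
root-to-leaf path with p <= v <= q (go left if both < v, right if both > v).
Walk from root:
  at 37: both 9 and 25 < 37, go left
  at 12: 9 <= 12 <= 25, this is the LCA
LCA = 12


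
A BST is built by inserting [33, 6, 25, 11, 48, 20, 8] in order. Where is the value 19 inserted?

Starting tree (level order): [33, 6, 48, None, 25, None, None, 11, None, 8, 20]
Insertion path: 33 -> 6 -> 25 -> 11 -> 20
Result: insert 19 as left child of 20
Final tree (level order): [33, 6, 48, None, 25, None, None, 11, None, 8, 20, None, None, 19]


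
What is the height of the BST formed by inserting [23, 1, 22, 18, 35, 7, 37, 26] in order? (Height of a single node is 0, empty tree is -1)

Insertion order: [23, 1, 22, 18, 35, 7, 37, 26]
Tree (level-order array): [23, 1, 35, None, 22, 26, 37, 18, None, None, None, None, None, 7]
Compute height bottom-up (empty subtree = -1):
  height(7) = 1 + max(-1, -1) = 0
  height(18) = 1 + max(0, -1) = 1
  height(22) = 1 + max(1, -1) = 2
  height(1) = 1 + max(-1, 2) = 3
  height(26) = 1 + max(-1, -1) = 0
  height(37) = 1 + max(-1, -1) = 0
  height(35) = 1 + max(0, 0) = 1
  height(23) = 1 + max(3, 1) = 4
Height = 4


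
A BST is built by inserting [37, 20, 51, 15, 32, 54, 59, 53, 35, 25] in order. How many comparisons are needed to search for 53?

Search path for 53: 37 -> 51 -> 54 -> 53
Found: True
Comparisons: 4


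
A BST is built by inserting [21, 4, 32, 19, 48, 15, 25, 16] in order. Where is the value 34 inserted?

Starting tree (level order): [21, 4, 32, None, 19, 25, 48, 15, None, None, None, None, None, None, 16]
Insertion path: 21 -> 32 -> 48
Result: insert 34 as left child of 48
Final tree (level order): [21, 4, 32, None, 19, 25, 48, 15, None, None, None, 34, None, None, 16]


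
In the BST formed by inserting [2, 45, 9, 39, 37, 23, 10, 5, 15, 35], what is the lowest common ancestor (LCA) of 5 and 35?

Tree insertion order: [2, 45, 9, 39, 37, 23, 10, 5, 15, 35]
Tree (level-order array): [2, None, 45, 9, None, 5, 39, None, None, 37, None, 23, None, 10, 35, None, 15]
In a BST, the LCA of p=5, q=35 is the first node v on the
root-to-leaf path with p <= v <= q (go left if both < v, right if both > v).
Walk from root:
  at 2: both 5 and 35 > 2, go right
  at 45: both 5 and 35 < 45, go left
  at 9: 5 <= 9 <= 35, this is the LCA
LCA = 9


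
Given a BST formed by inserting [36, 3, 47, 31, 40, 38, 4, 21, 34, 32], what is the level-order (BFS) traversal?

Tree insertion order: [36, 3, 47, 31, 40, 38, 4, 21, 34, 32]
Tree (level-order array): [36, 3, 47, None, 31, 40, None, 4, 34, 38, None, None, 21, 32]
BFS from the root, enqueuing left then right child of each popped node:
  queue [36] -> pop 36, enqueue [3, 47], visited so far: [36]
  queue [3, 47] -> pop 3, enqueue [31], visited so far: [36, 3]
  queue [47, 31] -> pop 47, enqueue [40], visited so far: [36, 3, 47]
  queue [31, 40] -> pop 31, enqueue [4, 34], visited so far: [36, 3, 47, 31]
  queue [40, 4, 34] -> pop 40, enqueue [38], visited so far: [36, 3, 47, 31, 40]
  queue [4, 34, 38] -> pop 4, enqueue [21], visited so far: [36, 3, 47, 31, 40, 4]
  queue [34, 38, 21] -> pop 34, enqueue [32], visited so far: [36, 3, 47, 31, 40, 4, 34]
  queue [38, 21, 32] -> pop 38, enqueue [none], visited so far: [36, 3, 47, 31, 40, 4, 34, 38]
  queue [21, 32] -> pop 21, enqueue [none], visited so far: [36, 3, 47, 31, 40, 4, 34, 38, 21]
  queue [32] -> pop 32, enqueue [none], visited so far: [36, 3, 47, 31, 40, 4, 34, 38, 21, 32]
Result: [36, 3, 47, 31, 40, 4, 34, 38, 21, 32]


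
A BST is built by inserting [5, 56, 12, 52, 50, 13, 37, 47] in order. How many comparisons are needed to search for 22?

Search path for 22: 5 -> 56 -> 12 -> 52 -> 50 -> 13 -> 37
Found: False
Comparisons: 7


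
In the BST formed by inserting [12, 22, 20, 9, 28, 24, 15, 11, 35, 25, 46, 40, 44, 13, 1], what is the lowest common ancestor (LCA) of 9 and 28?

Tree insertion order: [12, 22, 20, 9, 28, 24, 15, 11, 35, 25, 46, 40, 44, 13, 1]
Tree (level-order array): [12, 9, 22, 1, 11, 20, 28, None, None, None, None, 15, None, 24, 35, 13, None, None, 25, None, 46, None, None, None, None, 40, None, None, 44]
In a BST, the LCA of p=9, q=28 is the first node v on the
root-to-leaf path with p <= v <= q (go left if both < v, right if both > v).
Walk from root:
  at 12: 9 <= 12 <= 28, this is the LCA
LCA = 12


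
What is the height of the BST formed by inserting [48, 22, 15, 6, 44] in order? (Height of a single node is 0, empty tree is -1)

Insertion order: [48, 22, 15, 6, 44]
Tree (level-order array): [48, 22, None, 15, 44, 6]
Compute height bottom-up (empty subtree = -1):
  height(6) = 1 + max(-1, -1) = 0
  height(15) = 1 + max(0, -1) = 1
  height(44) = 1 + max(-1, -1) = 0
  height(22) = 1 + max(1, 0) = 2
  height(48) = 1 + max(2, -1) = 3
Height = 3


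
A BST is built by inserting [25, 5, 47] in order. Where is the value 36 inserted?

Starting tree (level order): [25, 5, 47]
Insertion path: 25 -> 47
Result: insert 36 as left child of 47
Final tree (level order): [25, 5, 47, None, None, 36]


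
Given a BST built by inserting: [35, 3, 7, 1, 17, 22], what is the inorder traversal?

Tree insertion order: [35, 3, 7, 1, 17, 22]
Tree (level-order array): [35, 3, None, 1, 7, None, None, None, 17, None, 22]
Inorder traversal: [1, 3, 7, 17, 22, 35]


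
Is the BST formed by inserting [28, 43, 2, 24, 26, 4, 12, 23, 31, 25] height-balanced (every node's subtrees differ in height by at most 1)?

Tree (level-order array): [28, 2, 43, None, 24, 31, None, 4, 26, None, None, None, 12, 25, None, None, 23]
Definition: a tree is height-balanced if, at every node, |h(left) - h(right)| <= 1 (empty subtree has height -1).
Bottom-up per-node check:
  node 23: h_left=-1, h_right=-1, diff=0 [OK], height=0
  node 12: h_left=-1, h_right=0, diff=1 [OK], height=1
  node 4: h_left=-1, h_right=1, diff=2 [FAIL (|-1-1|=2 > 1)], height=2
  node 25: h_left=-1, h_right=-1, diff=0 [OK], height=0
  node 26: h_left=0, h_right=-1, diff=1 [OK], height=1
  node 24: h_left=2, h_right=1, diff=1 [OK], height=3
  node 2: h_left=-1, h_right=3, diff=4 [FAIL (|-1-3|=4 > 1)], height=4
  node 31: h_left=-1, h_right=-1, diff=0 [OK], height=0
  node 43: h_left=0, h_right=-1, diff=1 [OK], height=1
  node 28: h_left=4, h_right=1, diff=3 [FAIL (|4-1|=3 > 1)], height=5
Node 4 violates the condition: |-1 - 1| = 2 > 1.
Result: Not balanced


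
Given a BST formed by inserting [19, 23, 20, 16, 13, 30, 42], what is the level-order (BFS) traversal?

Tree insertion order: [19, 23, 20, 16, 13, 30, 42]
Tree (level-order array): [19, 16, 23, 13, None, 20, 30, None, None, None, None, None, 42]
BFS from the root, enqueuing left then right child of each popped node:
  queue [19] -> pop 19, enqueue [16, 23], visited so far: [19]
  queue [16, 23] -> pop 16, enqueue [13], visited so far: [19, 16]
  queue [23, 13] -> pop 23, enqueue [20, 30], visited so far: [19, 16, 23]
  queue [13, 20, 30] -> pop 13, enqueue [none], visited so far: [19, 16, 23, 13]
  queue [20, 30] -> pop 20, enqueue [none], visited so far: [19, 16, 23, 13, 20]
  queue [30] -> pop 30, enqueue [42], visited so far: [19, 16, 23, 13, 20, 30]
  queue [42] -> pop 42, enqueue [none], visited so far: [19, 16, 23, 13, 20, 30, 42]
Result: [19, 16, 23, 13, 20, 30, 42]


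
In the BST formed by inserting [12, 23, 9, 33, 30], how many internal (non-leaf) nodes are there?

Tree built from: [12, 23, 9, 33, 30]
Tree (level-order array): [12, 9, 23, None, None, None, 33, 30]
Rule: An internal node has at least one child.
Per-node child counts:
  node 12: 2 child(ren)
  node 9: 0 child(ren)
  node 23: 1 child(ren)
  node 33: 1 child(ren)
  node 30: 0 child(ren)
Matching nodes: [12, 23, 33]
Count of internal (non-leaf) nodes: 3


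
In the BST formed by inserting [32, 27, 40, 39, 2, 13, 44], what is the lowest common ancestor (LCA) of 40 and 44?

Tree insertion order: [32, 27, 40, 39, 2, 13, 44]
Tree (level-order array): [32, 27, 40, 2, None, 39, 44, None, 13]
In a BST, the LCA of p=40, q=44 is the first node v on the
root-to-leaf path with p <= v <= q (go left if both < v, right if both > v).
Walk from root:
  at 32: both 40 and 44 > 32, go right
  at 40: 40 <= 40 <= 44, this is the LCA
LCA = 40


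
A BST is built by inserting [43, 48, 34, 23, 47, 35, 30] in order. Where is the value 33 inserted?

Starting tree (level order): [43, 34, 48, 23, 35, 47, None, None, 30]
Insertion path: 43 -> 34 -> 23 -> 30
Result: insert 33 as right child of 30
Final tree (level order): [43, 34, 48, 23, 35, 47, None, None, 30, None, None, None, None, None, 33]


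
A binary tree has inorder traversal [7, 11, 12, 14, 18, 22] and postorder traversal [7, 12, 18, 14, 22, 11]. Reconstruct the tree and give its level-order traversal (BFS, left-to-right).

Inorder:   [7, 11, 12, 14, 18, 22]
Postorder: [7, 12, 18, 14, 22, 11]
Algorithm: postorder visits root last, so walk postorder right-to-left;
each value is the root of the current inorder slice — split it at that
value, recurse on the right subtree first, then the left.
Recursive splits:
  root=11; inorder splits into left=[7], right=[12, 14, 18, 22]
  root=22; inorder splits into left=[12, 14, 18], right=[]
  root=14; inorder splits into left=[12], right=[18]
  root=18; inorder splits into left=[], right=[]
  root=12; inorder splits into left=[], right=[]
  root=7; inorder splits into left=[], right=[]
Reconstructed level-order: [11, 7, 22, 14, 12, 18]


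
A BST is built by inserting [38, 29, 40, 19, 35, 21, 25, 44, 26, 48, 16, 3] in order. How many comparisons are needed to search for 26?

Search path for 26: 38 -> 29 -> 19 -> 21 -> 25 -> 26
Found: True
Comparisons: 6


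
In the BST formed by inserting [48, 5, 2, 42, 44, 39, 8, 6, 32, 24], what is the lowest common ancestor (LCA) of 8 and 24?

Tree insertion order: [48, 5, 2, 42, 44, 39, 8, 6, 32, 24]
Tree (level-order array): [48, 5, None, 2, 42, None, None, 39, 44, 8, None, None, None, 6, 32, None, None, 24]
In a BST, the LCA of p=8, q=24 is the first node v on the
root-to-leaf path with p <= v <= q (go left if both < v, right if both > v).
Walk from root:
  at 48: both 8 and 24 < 48, go left
  at 5: both 8 and 24 > 5, go right
  at 42: both 8 and 24 < 42, go left
  at 39: both 8 and 24 < 39, go left
  at 8: 8 <= 8 <= 24, this is the LCA
LCA = 8


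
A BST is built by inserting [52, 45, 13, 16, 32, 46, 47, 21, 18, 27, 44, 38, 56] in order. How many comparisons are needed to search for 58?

Search path for 58: 52 -> 56
Found: False
Comparisons: 2


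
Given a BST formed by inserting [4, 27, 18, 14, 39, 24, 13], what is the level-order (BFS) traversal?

Tree insertion order: [4, 27, 18, 14, 39, 24, 13]
Tree (level-order array): [4, None, 27, 18, 39, 14, 24, None, None, 13]
BFS from the root, enqueuing left then right child of each popped node:
  queue [4] -> pop 4, enqueue [27], visited so far: [4]
  queue [27] -> pop 27, enqueue [18, 39], visited so far: [4, 27]
  queue [18, 39] -> pop 18, enqueue [14, 24], visited so far: [4, 27, 18]
  queue [39, 14, 24] -> pop 39, enqueue [none], visited so far: [4, 27, 18, 39]
  queue [14, 24] -> pop 14, enqueue [13], visited so far: [4, 27, 18, 39, 14]
  queue [24, 13] -> pop 24, enqueue [none], visited so far: [4, 27, 18, 39, 14, 24]
  queue [13] -> pop 13, enqueue [none], visited so far: [4, 27, 18, 39, 14, 24, 13]
Result: [4, 27, 18, 39, 14, 24, 13]


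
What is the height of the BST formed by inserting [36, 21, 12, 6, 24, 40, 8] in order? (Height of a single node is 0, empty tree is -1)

Insertion order: [36, 21, 12, 6, 24, 40, 8]
Tree (level-order array): [36, 21, 40, 12, 24, None, None, 6, None, None, None, None, 8]
Compute height bottom-up (empty subtree = -1):
  height(8) = 1 + max(-1, -1) = 0
  height(6) = 1 + max(-1, 0) = 1
  height(12) = 1 + max(1, -1) = 2
  height(24) = 1 + max(-1, -1) = 0
  height(21) = 1 + max(2, 0) = 3
  height(40) = 1 + max(-1, -1) = 0
  height(36) = 1 + max(3, 0) = 4
Height = 4


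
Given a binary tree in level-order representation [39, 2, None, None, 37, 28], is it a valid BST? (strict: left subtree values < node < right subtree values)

Level-order array: [39, 2, None, None, 37, 28]
Validate using subtree bounds (lo, hi): at each node, require lo < value < hi,
then recurse left with hi=value and right with lo=value.
Preorder trace (stopping at first violation):
  at node 39 with bounds (-inf, +inf): OK
  at node 2 with bounds (-inf, 39): OK
  at node 37 with bounds (2, 39): OK
  at node 28 with bounds (2, 37): OK
No violation found at any node.
Result: Valid BST


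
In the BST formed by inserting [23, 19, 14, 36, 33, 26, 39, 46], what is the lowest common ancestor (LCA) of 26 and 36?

Tree insertion order: [23, 19, 14, 36, 33, 26, 39, 46]
Tree (level-order array): [23, 19, 36, 14, None, 33, 39, None, None, 26, None, None, 46]
In a BST, the LCA of p=26, q=36 is the first node v on the
root-to-leaf path with p <= v <= q (go left if both < v, right if both > v).
Walk from root:
  at 23: both 26 and 36 > 23, go right
  at 36: 26 <= 36 <= 36, this is the LCA
LCA = 36


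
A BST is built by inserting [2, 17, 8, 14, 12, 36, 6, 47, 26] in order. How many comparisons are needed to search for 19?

Search path for 19: 2 -> 17 -> 36 -> 26
Found: False
Comparisons: 4


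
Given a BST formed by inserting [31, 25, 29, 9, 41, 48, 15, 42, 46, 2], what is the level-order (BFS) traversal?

Tree insertion order: [31, 25, 29, 9, 41, 48, 15, 42, 46, 2]
Tree (level-order array): [31, 25, 41, 9, 29, None, 48, 2, 15, None, None, 42, None, None, None, None, None, None, 46]
BFS from the root, enqueuing left then right child of each popped node:
  queue [31] -> pop 31, enqueue [25, 41], visited so far: [31]
  queue [25, 41] -> pop 25, enqueue [9, 29], visited so far: [31, 25]
  queue [41, 9, 29] -> pop 41, enqueue [48], visited so far: [31, 25, 41]
  queue [9, 29, 48] -> pop 9, enqueue [2, 15], visited so far: [31, 25, 41, 9]
  queue [29, 48, 2, 15] -> pop 29, enqueue [none], visited so far: [31, 25, 41, 9, 29]
  queue [48, 2, 15] -> pop 48, enqueue [42], visited so far: [31, 25, 41, 9, 29, 48]
  queue [2, 15, 42] -> pop 2, enqueue [none], visited so far: [31, 25, 41, 9, 29, 48, 2]
  queue [15, 42] -> pop 15, enqueue [none], visited so far: [31, 25, 41, 9, 29, 48, 2, 15]
  queue [42] -> pop 42, enqueue [46], visited so far: [31, 25, 41, 9, 29, 48, 2, 15, 42]
  queue [46] -> pop 46, enqueue [none], visited so far: [31, 25, 41, 9, 29, 48, 2, 15, 42, 46]
Result: [31, 25, 41, 9, 29, 48, 2, 15, 42, 46]


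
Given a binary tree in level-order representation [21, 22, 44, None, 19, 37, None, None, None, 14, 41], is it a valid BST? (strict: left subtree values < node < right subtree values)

Level-order array: [21, 22, 44, None, 19, 37, None, None, None, 14, 41]
Validate using subtree bounds (lo, hi): at each node, require lo < value < hi,
then recurse left with hi=value and right with lo=value.
Preorder trace (stopping at first violation):
  at node 21 with bounds (-inf, +inf): OK
  at node 22 with bounds (-inf, 21): VIOLATION
Node 22 violates its bound: not (-inf < 22 < 21).
Result: Not a valid BST


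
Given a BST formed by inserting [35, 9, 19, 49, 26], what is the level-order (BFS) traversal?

Tree insertion order: [35, 9, 19, 49, 26]
Tree (level-order array): [35, 9, 49, None, 19, None, None, None, 26]
BFS from the root, enqueuing left then right child of each popped node:
  queue [35] -> pop 35, enqueue [9, 49], visited so far: [35]
  queue [9, 49] -> pop 9, enqueue [19], visited so far: [35, 9]
  queue [49, 19] -> pop 49, enqueue [none], visited so far: [35, 9, 49]
  queue [19] -> pop 19, enqueue [26], visited so far: [35, 9, 49, 19]
  queue [26] -> pop 26, enqueue [none], visited so far: [35, 9, 49, 19, 26]
Result: [35, 9, 49, 19, 26]


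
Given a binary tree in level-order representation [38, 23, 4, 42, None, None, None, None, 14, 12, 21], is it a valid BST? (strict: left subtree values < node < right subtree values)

Level-order array: [38, 23, 4, 42, None, None, None, None, 14, 12, 21]
Validate using subtree bounds (lo, hi): at each node, require lo < value < hi,
then recurse left with hi=value and right with lo=value.
Preorder trace (stopping at first violation):
  at node 38 with bounds (-inf, +inf): OK
  at node 23 with bounds (-inf, 38): OK
  at node 42 with bounds (-inf, 23): VIOLATION
Node 42 violates its bound: not (-inf < 42 < 23).
Result: Not a valid BST


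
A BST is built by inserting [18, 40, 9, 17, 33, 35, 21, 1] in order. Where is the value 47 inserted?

Starting tree (level order): [18, 9, 40, 1, 17, 33, None, None, None, None, None, 21, 35]
Insertion path: 18 -> 40
Result: insert 47 as right child of 40
Final tree (level order): [18, 9, 40, 1, 17, 33, 47, None, None, None, None, 21, 35]


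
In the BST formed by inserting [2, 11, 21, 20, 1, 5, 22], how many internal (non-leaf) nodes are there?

Tree built from: [2, 11, 21, 20, 1, 5, 22]
Tree (level-order array): [2, 1, 11, None, None, 5, 21, None, None, 20, 22]
Rule: An internal node has at least one child.
Per-node child counts:
  node 2: 2 child(ren)
  node 1: 0 child(ren)
  node 11: 2 child(ren)
  node 5: 0 child(ren)
  node 21: 2 child(ren)
  node 20: 0 child(ren)
  node 22: 0 child(ren)
Matching nodes: [2, 11, 21]
Count of internal (non-leaf) nodes: 3


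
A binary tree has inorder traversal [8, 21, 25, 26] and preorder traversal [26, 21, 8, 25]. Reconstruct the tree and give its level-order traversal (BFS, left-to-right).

Inorder:  [8, 21, 25, 26]
Preorder: [26, 21, 8, 25]
Algorithm: preorder visits root first, so consume preorder in order;
for each root, split the current inorder slice at that value into
left-subtree inorder and right-subtree inorder, then recurse.
Recursive splits:
  root=26; inorder splits into left=[8, 21, 25], right=[]
  root=21; inorder splits into left=[8], right=[25]
  root=8; inorder splits into left=[], right=[]
  root=25; inorder splits into left=[], right=[]
Reconstructed level-order: [26, 21, 8, 25]


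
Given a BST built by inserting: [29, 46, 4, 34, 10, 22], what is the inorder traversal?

Tree insertion order: [29, 46, 4, 34, 10, 22]
Tree (level-order array): [29, 4, 46, None, 10, 34, None, None, 22]
Inorder traversal: [4, 10, 22, 29, 34, 46]


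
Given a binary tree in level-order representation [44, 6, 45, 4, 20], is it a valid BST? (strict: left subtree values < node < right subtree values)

Level-order array: [44, 6, 45, 4, 20]
Validate using subtree bounds (lo, hi): at each node, require lo < value < hi,
then recurse left with hi=value and right with lo=value.
Preorder trace (stopping at first violation):
  at node 44 with bounds (-inf, +inf): OK
  at node 6 with bounds (-inf, 44): OK
  at node 4 with bounds (-inf, 6): OK
  at node 20 with bounds (6, 44): OK
  at node 45 with bounds (44, +inf): OK
No violation found at any node.
Result: Valid BST


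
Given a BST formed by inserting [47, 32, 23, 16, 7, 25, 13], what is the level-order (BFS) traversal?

Tree insertion order: [47, 32, 23, 16, 7, 25, 13]
Tree (level-order array): [47, 32, None, 23, None, 16, 25, 7, None, None, None, None, 13]
BFS from the root, enqueuing left then right child of each popped node:
  queue [47] -> pop 47, enqueue [32], visited so far: [47]
  queue [32] -> pop 32, enqueue [23], visited so far: [47, 32]
  queue [23] -> pop 23, enqueue [16, 25], visited so far: [47, 32, 23]
  queue [16, 25] -> pop 16, enqueue [7], visited so far: [47, 32, 23, 16]
  queue [25, 7] -> pop 25, enqueue [none], visited so far: [47, 32, 23, 16, 25]
  queue [7] -> pop 7, enqueue [13], visited so far: [47, 32, 23, 16, 25, 7]
  queue [13] -> pop 13, enqueue [none], visited so far: [47, 32, 23, 16, 25, 7, 13]
Result: [47, 32, 23, 16, 25, 7, 13]


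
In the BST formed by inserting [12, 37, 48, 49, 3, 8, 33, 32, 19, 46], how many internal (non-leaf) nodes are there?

Tree built from: [12, 37, 48, 49, 3, 8, 33, 32, 19, 46]
Tree (level-order array): [12, 3, 37, None, 8, 33, 48, None, None, 32, None, 46, 49, 19]
Rule: An internal node has at least one child.
Per-node child counts:
  node 12: 2 child(ren)
  node 3: 1 child(ren)
  node 8: 0 child(ren)
  node 37: 2 child(ren)
  node 33: 1 child(ren)
  node 32: 1 child(ren)
  node 19: 0 child(ren)
  node 48: 2 child(ren)
  node 46: 0 child(ren)
  node 49: 0 child(ren)
Matching nodes: [12, 3, 37, 33, 32, 48]
Count of internal (non-leaf) nodes: 6


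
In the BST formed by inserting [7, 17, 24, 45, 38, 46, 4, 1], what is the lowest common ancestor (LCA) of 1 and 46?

Tree insertion order: [7, 17, 24, 45, 38, 46, 4, 1]
Tree (level-order array): [7, 4, 17, 1, None, None, 24, None, None, None, 45, 38, 46]
In a BST, the LCA of p=1, q=46 is the first node v on the
root-to-leaf path with p <= v <= q (go left if both < v, right if both > v).
Walk from root:
  at 7: 1 <= 7 <= 46, this is the LCA
LCA = 7


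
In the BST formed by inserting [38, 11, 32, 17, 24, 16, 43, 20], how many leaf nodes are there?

Tree built from: [38, 11, 32, 17, 24, 16, 43, 20]
Tree (level-order array): [38, 11, 43, None, 32, None, None, 17, None, 16, 24, None, None, 20]
Rule: A leaf has 0 children.
Per-node child counts:
  node 38: 2 child(ren)
  node 11: 1 child(ren)
  node 32: 1 child(ren)
  node 17: 2 child(ren)
  node 16: 0 child(ren)
  node 24: 1 child(ren)
  node 20: 0 child(ren)
  node 43: 0 child(ren)
Matching nodes: [16, 20, 43]
Count of leaf nodes: 3


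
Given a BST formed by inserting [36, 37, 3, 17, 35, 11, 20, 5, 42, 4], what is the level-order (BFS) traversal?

Tree insertion order: [36, 37, 3, 17, 35, 11, 20, 5, 42, 4]
Tree (level-order array): [36, 3, 37, None, 17, None, 42, 11, 35, None, None, 5, None, 20, None, 4]
BFS from the root, enqueuing left then right child of each popped node:
  queue [36] -> pop 36, enqueue [3, 37], visited so far: [36]
  queue [3, 37] -> pop 3, enqueue [17], visited so far: [36, 3]
  queue [37, 17] -> pop 37, enqueue [42], visited so far: [36, 3, 37]
  queue [17, 42] -> pop 17, enqueue [11, 35], visited so far: [36, 3, 37, 17]
  queue [42, 11, 35] -> pop 42, enqueue [none], visited so far: [36, 3, 37, 17, 42]
  queue [11, 35] -> pop 11, enqueue [5], visited so far: [36, 3, 37, 17, 42, 11]
  queue [35, 5] -> pop 35, enqueue [20], visited so far: [36, 3, 37, 17, 42, 11, 35]
  queue [5, 20] -> pop 5, enqueue [4], visited so far: [36, 3, 37, 17, 42, 11, 35, 5]
  queue [20, 4] -> pop 20, enqueue [none], visited so far: [36, 3, 37, 17, 42, 11, 35, 5, 20]
  queue [4] -> pop 4, enqueue [none], visited so far: [36, 3, 37, 17, 42, 11, 35, 5, 20, 4]
Result: [36, 3, 37, 17, 42, 11, 35, 5, 20, 4]


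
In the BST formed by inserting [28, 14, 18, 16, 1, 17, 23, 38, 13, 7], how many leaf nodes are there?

Tree built from: [28, 14, 18, 16, 1, 17, 23, 38, 13, 7]
Tree (level-order array): [28, 14, 38, 1, 18, None, None, None, 13, 16, 23, 7, None, None, 17]
Rule: A leaf has 0 children.
Per-node child counts:
  node 28: 2 child(ren)
  node 14: 2 child(ren)
  node 1: 1 child(ren)
  node 13: 1 child(ren)
  node 7: 0 child(ren)
  node 18: 2 child(ren)
  node 16: 1 child(ren)
  node 17: 0 child(ren)
  node 23: 0 child(ren)
  node 38: 0 child(ren)
Matching nodes: [7, 17, 23, 38]
Count of leaf nodes: 4


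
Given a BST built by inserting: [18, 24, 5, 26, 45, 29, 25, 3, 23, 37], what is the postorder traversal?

Tree insertion order: [18, 24, 5, 26, 45, 29, 25, 3, 23, 37]
Tree (level-order array): [18, 5, 24, 3, None, 23, 26, None, None, None, None, 25, 45, None, None, 29, None, None, 37]
Postorder traversal: [3, 5, 23, 25, 37, 29, 45, 26, 24, 18]


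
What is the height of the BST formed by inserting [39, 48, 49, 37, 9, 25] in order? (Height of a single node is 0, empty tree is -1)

Insertion order: [39, 48, 49, 37, 9, 25]
Tree (level-order array): [39, 37, 48, 9, None, None, 49, None, 25]
Compute height bottom-up (empty subtree = -1):
  height(25) = 1 + max(-1, -1) = 0
  height(9) = 1 + max(-1, 0) = 1
  height(37) = 1 + max(1, -1) = 2
  height(49) = 1 + max(-1, -1) = 0
  height(48) = 1 + max(-1, 0) = 1
  height(39) = 1 + max(2, 1) = 3
Height = 3


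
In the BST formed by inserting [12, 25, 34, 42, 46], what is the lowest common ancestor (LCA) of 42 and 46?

Tree insertion order: [12, 25, 34, 42, 46]
Tree (level-order array): [12, None, 25, None, 34, None, 42, None, 46]
In a BST, the LCA of p=42, q=46 is the first node v on the
root-to-leaf path with p <= v <= q (go left if both < v, right if both > v).
Walk from root:
  at 12: both 42 and 46 > 12, go right
  at 25: both 42 and 46 > 25, go right
  at 34: both 42 and 46 > 34, go right
  at 42: 42 <= 42 <= 46, this is the LCA
LCA = 42


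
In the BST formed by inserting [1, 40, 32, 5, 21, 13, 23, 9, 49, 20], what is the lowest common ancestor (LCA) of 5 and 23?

Tree insertion order: [1, 40, 32, 5, 21, 13, 23, 9, 49, 20]
Tree (level-order array): [1, None, 40, 32, 49, 5, None, None, None, None, 21, 13, 23, 9, 20]
In a BST, the LCA of p=5, q=23 is the first node v on the
root-to-leaf path with p <= v <= q (go left if both < v, right if both > v).
Walk from root:
  at 1: both 5 and 23 > 1, go right
  at 40: both 5 and 23 < 40, go left
  at 32: both 5 and 23 < 32, go left
  at 5: 5 <= 5 <= 23, this is the LCA
LCA = 5


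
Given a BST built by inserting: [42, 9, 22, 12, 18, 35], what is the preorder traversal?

Tree insertion order: [42, 9, 22, 12, 18, 35]
Tree (level-order array): [42, 9, None, None, 22, 12, 35, None, 18]
Preorder traversal: [42, 9, 22, 12, 18, 35]
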